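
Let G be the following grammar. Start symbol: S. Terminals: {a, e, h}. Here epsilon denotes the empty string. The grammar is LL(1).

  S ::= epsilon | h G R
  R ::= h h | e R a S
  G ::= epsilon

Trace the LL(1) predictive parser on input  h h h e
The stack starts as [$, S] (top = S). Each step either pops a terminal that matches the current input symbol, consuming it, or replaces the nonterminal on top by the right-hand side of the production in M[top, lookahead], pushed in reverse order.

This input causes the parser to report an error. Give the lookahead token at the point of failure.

     Stack    Input      Action
  1  $ S      h h h e $  expand S ::= h G R
  2  $ R G h  h h h e $  match h
  3  $ R G    h h e $    expand G ::= epsilon
  4  $ R      h h e $    expand R ::= h h
  5  $ h h    h h e $    match h
  6  $ h      h e $      match h
  7  $        e $        error: stack empty but input remains

e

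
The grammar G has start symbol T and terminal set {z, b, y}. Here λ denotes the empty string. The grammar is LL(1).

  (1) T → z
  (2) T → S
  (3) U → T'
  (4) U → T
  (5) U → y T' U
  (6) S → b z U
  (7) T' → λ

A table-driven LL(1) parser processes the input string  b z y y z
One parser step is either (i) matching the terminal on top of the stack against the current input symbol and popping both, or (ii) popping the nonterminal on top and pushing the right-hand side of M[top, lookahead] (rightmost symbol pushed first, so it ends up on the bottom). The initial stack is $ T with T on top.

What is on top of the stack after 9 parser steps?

T'

     Stack     Input        Action
  1  $ T       b z y y z $  expand T → S
  2  $ S       b z y y z $  expand S → b z U
  3  $ U z b   b z y y z $  match b
  4  $ U z     z y y z $    match z
  5  $ U       y y z $      expand U → y T' U
  6  $ U T' y  y y z $      match y
  7  $ U T'    y z $        expand T' → λ
  8  $ U       y z $        expand U → y T' U
  9  $ U T' y  y z $        match y
Stack after step 9: $ U T' (top = T').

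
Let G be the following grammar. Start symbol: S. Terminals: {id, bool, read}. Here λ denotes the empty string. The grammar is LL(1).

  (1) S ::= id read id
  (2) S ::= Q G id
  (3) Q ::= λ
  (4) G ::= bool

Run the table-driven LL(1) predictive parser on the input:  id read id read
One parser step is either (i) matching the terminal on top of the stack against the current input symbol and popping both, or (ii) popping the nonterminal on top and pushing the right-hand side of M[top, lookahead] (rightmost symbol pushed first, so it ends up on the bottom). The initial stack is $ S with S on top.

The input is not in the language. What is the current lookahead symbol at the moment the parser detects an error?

     Stack         Input              Action
  1  $ S           id read id read $  expand S ::= id read id
  2  $ id read id  id read id read $  match id
  3  $ id read     read id read $     match read
  4  $ id          id read $          match id
  5  $             read $             error: stack empty but input remains

read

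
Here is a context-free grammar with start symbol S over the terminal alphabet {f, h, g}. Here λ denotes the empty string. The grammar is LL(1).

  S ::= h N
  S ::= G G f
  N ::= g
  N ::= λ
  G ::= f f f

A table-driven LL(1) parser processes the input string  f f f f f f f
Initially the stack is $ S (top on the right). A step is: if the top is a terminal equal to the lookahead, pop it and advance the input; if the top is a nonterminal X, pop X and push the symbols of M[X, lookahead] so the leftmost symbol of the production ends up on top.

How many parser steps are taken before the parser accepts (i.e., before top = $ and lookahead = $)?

10

step 1: stack=$ S  input=f f f f f f f $  — expand S ::= G G f
step 2: stack=$ f G G  input=f f f f f f f $  — expand G ::= f f f
step 3: stack=$ f G f f f  input=f f f f f f f $  — match f
step 4: stack=$ f G f f  input=f f f f f f $  — match f
step 5: stack=$ f G f  input=f f f f f $  — match f
step 6: stack=$ f G  input=f f f f $  — expand G ::= f f f
step 7: stack=$ f f f f  input=f f f f $  — match f
step 8: stack=$ f f f  input=f f f $  — match f
step 9: stack=$ f f  input=f f $  — match f
step 10: stack=$ f  input=f $  — match f
Accept reached after 10 steps.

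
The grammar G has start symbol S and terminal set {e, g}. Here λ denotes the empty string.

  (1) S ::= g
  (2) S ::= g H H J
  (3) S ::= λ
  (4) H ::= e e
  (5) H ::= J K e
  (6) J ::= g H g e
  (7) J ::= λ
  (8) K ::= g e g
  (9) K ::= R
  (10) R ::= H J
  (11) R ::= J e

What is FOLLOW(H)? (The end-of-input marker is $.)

{$, e, g}

FIRST(S) = {λ, g}
FIRST(J) = {λ, g}
FIRST(H) = {e, g}  (via J K e)
FIRST(R) = {e, g}  (via H J, J e)
FIRST(K) = {e, g}  (via R)
FOLLOW(S) includes $ since S is the start symbol.
FOLLOW(S): S appears on no right-hand side. Thus FOLLOW(S) = {$}.
FOLLOW(K): in H::=J K e, K is followed by e with FIRST {e}. Thus FOLLOW(K) = {e}.
FOLLOW(R): in K::=R, the suffix after R is empty, so FOLLOW(R) ⊇ FOLLOW(K) = {e}. Thus FOLLOW(R) = {e}.
FOLLOW(H): in S::=g H H J (occurrence 1), H is followed by H J with FIRST {e, g}; in S::=g H H J (occurrence 2), H is followed by J with FIRST {λ, g}; in S::=g H H J (occurrence 2), the suffix after H is nullable, so FOLLOW(H) ⊇ FOLLOW(S) = {$}; in J::=g H g e, H is followed by g e with FIRST {g}; in R::=H J, H is followed by J with FIRST {λ, g}; in R::=H J, the suffix after H is nullable, so FOLLOW(H) ⊇ FOLLOW(R) = {e}. Thus FOLLOW(H) = {$, e, g}.
FOLLOW(J): in S::=g H H J, the suffix after J is empty, so FOLLOW(J) ⊇ FOLLOW(S) = {$}; in H::=J K e, J is followed by K e with FIRST {e, g}; in R::=H J, the suffix after J is empty, so FOLLOW(J) ⊇ FOLLOW(R) = {e}; in R::=J e, J is followed by e with FIRST {e}. Thus FOLLOW(J) = {$, e, g}.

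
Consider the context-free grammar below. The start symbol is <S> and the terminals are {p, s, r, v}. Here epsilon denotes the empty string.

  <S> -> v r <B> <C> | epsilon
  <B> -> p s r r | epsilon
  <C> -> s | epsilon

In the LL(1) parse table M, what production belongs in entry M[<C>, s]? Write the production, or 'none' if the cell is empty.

<C> -> s

FIRST(<S>): from <S>->v r <B> <C> we get {v}; from <S>->epsilon we get {epsilon}. So FIRST(<S>) = {epsilon, v}.
FIRST(<B>): from <B>->p s r r we get {p}; from <B>->epsilon we get {epsilon}. So FIRST(<B>) = {epsilon, p}.
FIRST(<C>): from <C>->s we get {s}; from <C>->epsilon we get {epsilon}. So FIRST(<C>) = {epsilon, s}.
FOLLOW(<S>) includes $ since <S> is the start symbol.
FOLLOW(<S>): <S> appears on no right-hand side. Thus FOLLOW(<S>) = {$}.
FOLLOW(<C>): in <S>->v r <B> <C>, the suffix after <C> is empty, so FOLLOW(<C>) ⊇ FOLLOW(<S>) = {$}. Thus FOLLOW(<C>) = {$}.
For <C> -> s: FIRST(s) = {s}, so it goes in M[<C>, t] for t ∈ {s}.
For <C> -> epsilon: FIRST(epsilon) = {epsilon}, so it goes in M[<C>, t] for t ∈ {}; since epsilon ∈ FIRST, also for every t ∈ FOLLOW(<C>) = {$}.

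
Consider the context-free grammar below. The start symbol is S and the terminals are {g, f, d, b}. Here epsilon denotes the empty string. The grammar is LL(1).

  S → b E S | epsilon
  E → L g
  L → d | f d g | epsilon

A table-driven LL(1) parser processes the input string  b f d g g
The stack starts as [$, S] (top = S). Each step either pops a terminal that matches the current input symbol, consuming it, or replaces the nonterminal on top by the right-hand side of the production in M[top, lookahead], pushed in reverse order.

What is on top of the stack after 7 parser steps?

g

step 1: stack=$ S  input=b f d g g $  — expand S → b E S
step 2: stack=$ S E b  input=b f d g g $  — match b
step 3: stack=$ S E  input=f d g g $  — expand E → L g
step 4: stack=$ S g L  input=f d g g $  — expand L → f d g
step 5: stack=$ S g g d f  input=f d g g $  — match f
step 6: stack=$ S g g d  input=d g g $  — match d
step 7: stack=$ S g g  input=g g $  — match g
Stack after step 7: $ S g (top = g).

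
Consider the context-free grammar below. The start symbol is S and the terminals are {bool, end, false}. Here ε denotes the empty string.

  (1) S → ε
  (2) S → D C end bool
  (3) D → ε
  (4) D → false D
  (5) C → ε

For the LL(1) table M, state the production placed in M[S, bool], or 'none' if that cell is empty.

none

FIRST(D): from D→ε we get {ε}; from D→false D we get {false}. So FIRST(D) = {ε, false}.
FIRST(C): from C→ε we get {ε}. So FIRST(C) = {ε}.
FIRST(S): from S→ε we get {ε}; from S→D C end bool we get {end, false}. So FIRST(S) = {ε, end, false}.
FOLLOW(S) includes $ since S is the start symbol.
FOLLOW(S): S appears on no right-hand side. Thus FOLLOW(S) = {$}.
For S → ε: FIRST(ε) = {ε}, so it goes in M[S, t] for t ∈ {}; since ε ∈ FIRST, also for every t ∈ FOLLOW(S) = {$}.
For S → D C end bool: FIRST(D C end bool) = {end, false}, so it goes in M[S, t] for t ∈ {end, false}.
None of these place a production in M[S, bool].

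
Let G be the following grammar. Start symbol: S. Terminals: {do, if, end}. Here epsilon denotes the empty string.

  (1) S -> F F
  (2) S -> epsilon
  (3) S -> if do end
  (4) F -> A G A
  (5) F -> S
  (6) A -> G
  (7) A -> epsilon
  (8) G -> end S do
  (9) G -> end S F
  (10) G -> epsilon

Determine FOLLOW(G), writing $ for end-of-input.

FIRST(G) = {epsilon, end}
FIRST(A) = {epsilon, end}  (via G)
FIRST(S) = {epsilon, end, if}  (via F F)
FIRST(F) = {epsilon, end, if}  (via A G A, S)
FOLLOW(S) includes $ since S is the start symbol.
FOLLOW(S): in F->S, the suffix after S is empty, so FOLLOW(S) ⊇ FOLLOW(F) = {$, do, end, if}; in G->end S do, S is followed by do with FIRST {do}; in G->end S F, S is followed by F with FIRST {epsilon, end, if}; in G->end S F, the suffix after S is nullable, so FOLLOW(S) ⊇ FOLLOW(G) = {$, do, end, if}. Thus FOLLOW(S) = {$, do, end, if}.
FOLLOW(F): in S->F F (occurrence 1), F is followed by F with FIRST {epsilon, end, if}; in S->F F (occurrence 1), the suffix after F is nullable, so FOLLOW(F) ⊇ FOLLOW(S) = {$, do, end, if}; in S->F F (occurrence 2), the suffix after F is empty, so FOLLOW(F) ⊇ FOLLOW(S) = {$, do, end, if}; in G->end S F, the suffix after F is empty, so FOLLOW(F) ⊇ FOLLOW(G) = {$, do, end, if}. Thus FOLLOW(F) = {$, do, end, if}.
FOLLOW(A): in F->A G A (occurrence 1), A is followed by G A with FIRST {epsilon, end}; in F->A G A (occurrence 1), the suffix after A is nullable, so FOLLOW(A) ⊇ FOLLOW(F) = {$, do, end, if}; in F->A G A (occurrence 2), the suffix after A is empty, so FOLLOW(A) ⊇ FOLLOW(F) = {$, do, end, if}. Thus FOLLOW(A) = {$, do, end, if}.
FOLLOW(G): in F->A G A, G is followed by A with FIRST {epsilon, end}; in F->A G A, the suffix after G is nullable, so FOLLOW(G) ⊇ FOLLOW(F) = {$, do, end, if}; in A->G, the suffix after G is empty, so FOLLOW(G) ⊇ FOLLOW(A) = {$, do, end, if}. Thus FOLLOW(G) = {$, do, end, if}.

{$, do, end, if}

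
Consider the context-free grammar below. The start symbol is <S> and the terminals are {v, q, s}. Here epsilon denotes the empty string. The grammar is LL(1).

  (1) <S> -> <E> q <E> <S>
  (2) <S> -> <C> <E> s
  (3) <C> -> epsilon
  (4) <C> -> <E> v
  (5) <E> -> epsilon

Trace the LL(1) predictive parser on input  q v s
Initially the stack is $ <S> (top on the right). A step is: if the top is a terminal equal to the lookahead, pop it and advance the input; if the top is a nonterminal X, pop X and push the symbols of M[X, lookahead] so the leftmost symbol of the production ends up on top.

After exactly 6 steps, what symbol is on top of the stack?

<E>

     Stack            Input    Action
  1  $ <S>            q v s $  expand <S> -> <E> q <E> <S>
  2  $ <S> <E> q <E>  q v s $  expand <E> -> epsilon
  3  $ <S> <E> q      q v s $  match q
  4  $ <S> <E>        v s $    expand <E> -> epsilon
  5  $ <S>            v s $    expand <S> -> <C> <E> s
  6  $ s <E> <C>      v s $    expand <C> -> <E> v
Stack after step 6: $ s <E> v <E> (top = <E>).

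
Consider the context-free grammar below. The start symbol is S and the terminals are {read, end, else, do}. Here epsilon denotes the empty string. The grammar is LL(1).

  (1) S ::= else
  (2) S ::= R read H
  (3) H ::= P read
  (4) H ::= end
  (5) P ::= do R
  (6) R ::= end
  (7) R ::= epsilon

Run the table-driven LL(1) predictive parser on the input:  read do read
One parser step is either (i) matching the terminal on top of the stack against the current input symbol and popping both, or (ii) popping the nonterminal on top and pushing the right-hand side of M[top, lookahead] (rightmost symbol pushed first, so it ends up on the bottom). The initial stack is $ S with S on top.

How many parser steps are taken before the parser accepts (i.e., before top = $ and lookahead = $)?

step 1: stack=$ S  input=read do read $  — expand S ::= R read H
step 2: stack=$ H read R  input=read do read $  — expand R ::= epsilon
step 3: stack=$ H read  input=read do read $  — match read
step 4: stack=$ H  input=do read $  — expand H ::= P read
step 5: stack=$ read P  input=do read $  — expand P ::= do R
step 6: stack=$ read R do  input=do read $  — match do
step 7: stack=$ read R  input=read $  — expand R ::= epsilon
step 8: stack=$ read  input=read $  — match read
Accept reached after 8 steps.

8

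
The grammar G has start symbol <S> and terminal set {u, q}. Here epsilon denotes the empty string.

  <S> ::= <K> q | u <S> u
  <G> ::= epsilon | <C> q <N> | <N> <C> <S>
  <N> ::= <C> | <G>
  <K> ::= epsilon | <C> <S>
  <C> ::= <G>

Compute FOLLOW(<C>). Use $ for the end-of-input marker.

{q, u}

FIRST(<S>) = {q, u}  (via <K> q)
FIRST(<G>) = {epsilon, q, u}  (via <C> q <N>, <N> <C> <S>)
FIRST(<C>) = {epsilon, q, u}  (via <G>)
FIRST(<N>) = {epsilon, q, u}  (via <C>, <G>)
FIRST(<K>) = {epsilon, q, u}  (via <C> <S>)
FOLLOW(<S>) includes $ since <S> is the start symbol.
FOLLOW(<K>): in <S>::=<K> q, <K> is followed by q with FIRST {q}. Thus FOLLOW(<K>) = {q}.
FOLLOW(<S>): in <S>::=u <S> u, <S> is followed by u with FIRST {u}; in <G>::=<N> <C> <S>, the suffix after <S> is empty, so FOLLOW(<S>) ⊇ FOLLOW(<G>) = {q, u}; in <K>::=<C> <S>, the suffix after <S> is empty, so FOLLOW(<S>) ⊇ FOLLOW(<K>) = {q}. Thus FOLLOW(<S>) = {$, q, u}.
FOLLOW(<G>): in <N>::=<G>, the suffix after <G> is empty, so FOLLOW(<G>) ⊇ FOLLOW(<N>) = {q, u}; in <C>::=<G>, the suffix after <G> is empty, so FOLLOW(<G>) ⊇ FOLLOW(<C>) = {q, u}. Thus FOLLOW(<G>) = {q, u}.
FOLLOW(<N>): in <G>::=<C> q <N>, the suffix after <N> is empty, so FOLLOW(<N>) ⊇ FOLLOW(<G>) = {q, u}; in <G>::=<N> <C> <S>, <N> is followed by <C> <S> with FIRST {q, u}. Thus FOLLOW(<N>) = {q, u}.
FOLLOW(<C>): in <G>::=<C> q <N>, <C> is followed by q <N> with FIRST {q}; in <G>::=<N> <C> <S>, <C> is followed by <S> with FIRST {q, u}; in <N>::=<C>, the suffix after <C> is empty, so FOLLOW(<C>) ⊇ FOLLOW(<N>) = {q, u}; in <K>::=<C> <S>, <C> is followed by <S> with FIRST {q, u}. Thus FOLLOW(<C>) = {q, u}.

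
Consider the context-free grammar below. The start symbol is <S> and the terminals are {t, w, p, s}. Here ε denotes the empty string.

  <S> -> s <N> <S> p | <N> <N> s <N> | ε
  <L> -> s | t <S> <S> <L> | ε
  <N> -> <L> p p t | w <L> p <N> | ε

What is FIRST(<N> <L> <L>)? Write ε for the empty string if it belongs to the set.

{ε, p, s, t, w}

FIRST(<L>): from <L>->s we get {s}; from <L>->t <S> <S> <L> we get {t}; from <L>->ε we get {ε}. So FIRST(<L>) = {ε, s, t}.
FIRST(<N>): from <N>-><L> p p t we get {p, s, t}; from <N>->w <L> p <N> we get {w}; from <N>->ε we get {ε}. So FIRST(<N>) = {ε, p, s, t, w}.
FIRST(<S>): from <S>->s <N> <S> p we get {s}; from <S>-><N> <N> s <N> we get {p, s, t, w}; from <S>->ε we get {ε}. So FIRST(<S>) = {ε, p, s, t, w}.
FIRST(<N> <L> <L>): take FIRST of each symbol in turn, carrying on past any symbol whose FIRST contains ε; result {ε, p, s, t, w}.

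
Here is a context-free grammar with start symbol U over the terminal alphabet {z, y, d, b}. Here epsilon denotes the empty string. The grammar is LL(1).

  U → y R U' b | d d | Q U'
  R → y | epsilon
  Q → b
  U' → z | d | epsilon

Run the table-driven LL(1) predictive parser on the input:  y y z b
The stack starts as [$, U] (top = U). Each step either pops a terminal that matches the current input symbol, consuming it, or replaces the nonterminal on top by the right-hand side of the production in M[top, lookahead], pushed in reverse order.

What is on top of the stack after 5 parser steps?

z

     Stack       Input      Action
  1  $ U         y y z b $  expand U → y R U' b
  2  $ b U' R y  y y z b $  match y
  3  $ b U' R    y z b $    expand R → y
  4  $ b U' y    y z b $    match y
  5  $ b U'      z b $      expand U' → z
Stack after step 5: $ b z (top = z).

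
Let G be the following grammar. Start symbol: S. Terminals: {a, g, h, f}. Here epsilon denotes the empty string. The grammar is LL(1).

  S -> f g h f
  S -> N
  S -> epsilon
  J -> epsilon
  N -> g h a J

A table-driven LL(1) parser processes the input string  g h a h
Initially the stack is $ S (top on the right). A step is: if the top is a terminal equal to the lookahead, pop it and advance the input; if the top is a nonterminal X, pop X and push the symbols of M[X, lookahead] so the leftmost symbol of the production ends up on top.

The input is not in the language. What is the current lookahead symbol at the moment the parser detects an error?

     Stack      Input      Action
  1  $ S        g h a h $  expand S -> N
  2  $ N        g h a h $  expand N -> g h a J
  3  $ J a h g  g h a h $  match g
  4  $ J a h    h a h $    match h
  5  $ J a      a h $      match a
  6  $ J        h $        error: M[J, h] is empty

h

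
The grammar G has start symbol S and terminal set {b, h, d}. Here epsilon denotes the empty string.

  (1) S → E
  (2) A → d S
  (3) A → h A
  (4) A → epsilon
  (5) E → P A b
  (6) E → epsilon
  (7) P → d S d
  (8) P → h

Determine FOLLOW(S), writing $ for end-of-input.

FIRST(A): from A→d S we get {d}; from A→h A we get {h}; from A→epsilon we get {epsilon}. So FIRST(A) = {epsilon, d, h}.
FIRST(P): from P→d S d we get {d}; from P→h we get {h}. So FIRST(P) = {d, h}.
FIRST(E): from E→P A b we get {d, h}; from E→epsilon we get {epsilon}. So FIRST(E) = {epsilon, d, h}.
FIRST(S): from S→E we get {epsilon, d, h}. So FIRST(S) = {epsilon, d, h}.
FOLLOW(S) includes $ since S is the start symbol.
FOLLOW(A): in A→h A, the suffix after A is empty (adds nothing new); in E→P A b, A is followed by b with FIRST {b}. Thus FOLLOW(A) = {b}.
FOLLOW(S): in A→d S, the suffix after S is empty, so FOLLOW(S) ⊇ FOLLOW(A) = {b}; in P→d S d, S is followed by d with FIRST {d}. Thus FOLLOW(S) = {$, b, d}.
FOLLOW(E): in S→E, the suffix after E is empty, so FOLLOW(E) ⊇ FOLLOW(S) = {$, b, d}. Thus FOLLOW(E) = {$, b, d}.
FOLLOW(P): in E→P A b, P is followed by A b with FIRST {b, d, h}. Thus FOLLOW(P) = {b, d, h}.

{$, b, d}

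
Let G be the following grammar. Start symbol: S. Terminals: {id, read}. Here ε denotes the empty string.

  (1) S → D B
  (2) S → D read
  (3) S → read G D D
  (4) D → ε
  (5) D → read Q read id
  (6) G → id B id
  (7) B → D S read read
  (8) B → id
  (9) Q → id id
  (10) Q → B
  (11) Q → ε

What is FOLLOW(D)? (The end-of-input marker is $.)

{$, id, read}

FIRST(D): from D→ε we get {ε}; from D→read Q read id we get {read}. So FIRST(D) = {ε, read}.
FIRST(G): from G→id B id we get {id}. So FIRST(G) = {id}.
FIRST(S): from S→D B we get {id, read}; from S→D read we get {read}; from S→read G D D we get {read}. So FIRST(S) = {id, read}.
FIRST(B): from B→D S read read we get {id, read}; from B→id we get {id}. So FIRST(B) = {id, read}.
FIRST(Q): from Q→id id we get {id}; from Q→B we get {id, read}; from Q→ε we get {ε}. So FIRST(Q) = {ε, id, read}.
FOLLOW(S) includes $ since S is the start symbol.
FOLLOW(S): in B→D S read read, S is followed by read read with FIRST {read}. Thus FOLLOW(S) = {$, read}.
FOLLOW(D): in S→D B, D is followed by B with FIRST {id, read}; in S→D read, D is followed by read with FIRST {read}; in S→read G D D (occurrence 1), D is followed by D with FIRST {ε, read}; in S→read G D D (occurrence 1), the suffix after D is nullable, so FOLLOW(D) ⊇ FOLLOW(S) = {$, read}; in S→read G D D (occurrence 2), the suffix after D is empty, so FOLLOW(D) ⊇ FOLLOW(S) = {$, read}; in B→D S read read, D is followed by S read read with FIRST {id, read}. Thus FOLLOW(D) = {$, id, read}.
FOLLOW(G): in S→read G D D, G is followed by D D with FIRST {ε, read}; in S→read G D D, the suffix after G is nullable, so FOLLOW(G) ⊇ FOLLOW(S) = {$, read}. Thus FOLLOW(G) = {$, read}.
FOLLOW(Q): in D→read Q read id, Q is followed by read id with FIRST {read}. Thus FOLLOW(Q) = {read}.
FOLLOW(B): in S→D B, the suffix after B is empty, so FOLLOW(B) ⊇ FOLLOW(S) = {$, read}; in G→id B id, B is followed by id with FIRST {id}; in Q→B, the suffix after B is empty, so FOLLOW(B) ⊇ FOLLOW(Q) = {read}. Thus FOLLOW(B) = {$, id, read}.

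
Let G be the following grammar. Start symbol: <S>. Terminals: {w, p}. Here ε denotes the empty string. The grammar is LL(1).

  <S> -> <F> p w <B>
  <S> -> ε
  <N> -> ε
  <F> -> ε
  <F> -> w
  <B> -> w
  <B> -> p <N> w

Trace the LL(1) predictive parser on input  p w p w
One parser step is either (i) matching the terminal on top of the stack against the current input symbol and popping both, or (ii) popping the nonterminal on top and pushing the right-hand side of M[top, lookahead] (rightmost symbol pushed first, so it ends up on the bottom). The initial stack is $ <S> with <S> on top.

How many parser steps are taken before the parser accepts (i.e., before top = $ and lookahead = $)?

8

     Stack          Input      Action
  1  $ <S>          p w p w $  expand <S> -> <F> p w <B>
  2  $ <B> w p <F>  p w p w $  expand <F> -> ε
  3  $ <B> w p      p w p w $  match p
  4  $ <B> w        w p w $    match w
  5  $ <B>          p w $      expand <B> -> p <N> w
  6  $ w <N> p      p w $      match p
  7  $ w <N>        w $        expand <N> -> ε
  8  $ w            w $        match w
Accept reached after 8 steps.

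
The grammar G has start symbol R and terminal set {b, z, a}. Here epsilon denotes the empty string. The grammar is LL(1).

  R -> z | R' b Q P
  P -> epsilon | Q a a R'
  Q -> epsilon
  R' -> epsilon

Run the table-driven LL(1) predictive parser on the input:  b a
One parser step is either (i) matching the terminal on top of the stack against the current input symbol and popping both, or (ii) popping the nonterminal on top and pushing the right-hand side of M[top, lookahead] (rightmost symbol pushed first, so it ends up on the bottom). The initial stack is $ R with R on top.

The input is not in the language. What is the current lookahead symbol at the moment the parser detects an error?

$

     Stack       Input  Action
  1  $ R         b a $  expand R -> R' b Q P
  2  $ P Q b R'  b a $  expand R' -> epsilon
  3  $ P Q b     b a $  match b
  4  $ P Q       a $    expand Q -> epsilon
  5  $ P         a $    expand P -> Q a a R'
  6  $ R' a a Q  a $    expand Q -> epsilon
  7  $ R' a a    a $    match a
  8  $ R' a      $      error: top is terminal a but lookahead is $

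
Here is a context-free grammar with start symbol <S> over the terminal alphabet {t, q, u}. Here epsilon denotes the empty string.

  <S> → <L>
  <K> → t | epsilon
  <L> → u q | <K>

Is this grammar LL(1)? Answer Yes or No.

FIRST(<S>) = {epsilon, t, u}
FIRST(<K>) = {epsilon, t}
FIRST(<L>) = {epsilon, t, u}
FOLLOW(<S>) = {$}
FOLLOW(<K>) = {$}
FOLLOW(<L>) = {$}
Each cell of M receives at most one production.

Yes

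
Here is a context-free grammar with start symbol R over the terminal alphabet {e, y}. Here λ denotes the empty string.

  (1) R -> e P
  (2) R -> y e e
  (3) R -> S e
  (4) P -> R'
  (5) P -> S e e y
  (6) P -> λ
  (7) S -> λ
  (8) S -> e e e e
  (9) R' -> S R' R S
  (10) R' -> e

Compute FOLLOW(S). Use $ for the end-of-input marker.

{$, e, y}

FIRST(S) = {λ, e}
FIRST(R) = {e, y}  (via S e)
FIRST(R') = {e}  (via S R' R S)
FIRST(P) = {λ, e}  (via R', S e e y)
FOLLOW(R) includes $ since R is the start symbol.
FOLLOW(R): in R'->S R' R S, R is followed by S with FIRST {λ, e}; in R'->S R' R S, the suffix after R is nullable, so FOLLOW(R) ⊇ FOLLOW(R') = {$, e, y}. Thus FOLLOW(R) = {$, e, y}.
FOLLOW(P): in R->e P, the suffix after P is empty, so FOLLOW(P) ⊇ FOLLOW(R) = {$, e, y}. Thus FOLLOW(P) = {$, e, y}.
FOLLOW(R'): in P->R', the suffix after R' is empty, so FOLLOW(R') ⊇ FOLLOW(P) = {$, e, y}; in R'->S R' R S, R' is followed by R S with FIRST {e, y}. Thus FOLLOW(R') = {$, e, y}.
FOLLOW(S): in R->S e, S is followed by e with FIRST {e}; in P->S e e y, S is followed by e e y with FIRST {e}; in R'->S R' R S (occurrence 1), S is followed by R' R S with FIRST {e}; in R'->S R' R S (occurrence 2), the suffix after S is empty, so FOLLOW(S) ⊇ FOLLOW(R') = {$, e, y}. Thus FOLLOW(S) = {$, e, y}.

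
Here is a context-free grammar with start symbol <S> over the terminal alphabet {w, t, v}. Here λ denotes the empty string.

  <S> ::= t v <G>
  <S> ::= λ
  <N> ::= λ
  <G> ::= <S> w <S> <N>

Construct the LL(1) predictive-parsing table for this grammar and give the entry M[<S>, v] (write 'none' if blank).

none

FIRST(<S>): from <S>::=t v <G> we get {t}; from <S>::=λ we get {λ}. So FIRST(<S>) = {λ, t}.
FIRST(<N>): from <N>::=λ we get {λ}. So FIRST(<N>) = {λ}.
FIRST(<G>): from <G>::=<S> w <S> <N> we get {t, w}. So FIRST(<G>) = {t, w}.
FOLLOW(<S>) includes $ since <S> is the start symbol.
FOLLOW(<S>): in <G>::=<S> w <S> <N> (occurrence 1), <S> is followed by w <S> <N> with FIRST {w}; in <G>::=<S> w <S> <N> (occurrence 2), <S> is followed by <N> with FIRST {λ}; in <G>::=<S> w <S> <N> (occurrence 2), the suffix after <S> is nullable, so FOLLOW(<S>) ⊇ FOLLOW(<G>) = {$, w}. Thus FOLLOW(<S>) = {$, w}.
FOLLOW(<G>): in <S>::=t v <G>, the suffix after <G> is empty, so FOLLOW(<G>) ⊇ FOLLOW(<S>) = {$, w}. Thus FOLLOW(<G>) = {$, w}.
For <S> ::= t v <G>: FIRST(t v <G>) = {t}, so it goes in M[<S>, t] for t ∈ {t}.
For <S> ::= λ: FIRST(λ) = {λ}, so it goes in M[<S>, t] for t ∈ {}; since λ ∈ FIRST, also for every t ∈ FOLLOW(<S>) = {$, w}.
None of these place a production in M[<S>, v].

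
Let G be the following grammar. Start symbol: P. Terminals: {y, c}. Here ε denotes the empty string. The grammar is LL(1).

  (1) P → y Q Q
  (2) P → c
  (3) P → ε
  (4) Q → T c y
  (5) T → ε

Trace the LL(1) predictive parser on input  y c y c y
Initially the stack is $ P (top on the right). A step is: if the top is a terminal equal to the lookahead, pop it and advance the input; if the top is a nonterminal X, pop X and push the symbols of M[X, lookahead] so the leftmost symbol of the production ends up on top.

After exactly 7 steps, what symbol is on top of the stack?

step 1: stack=$ P  input=y c y c y $  — expand P → y Q Q
step 2: stack=$ Q Q y  input=y c y c y $  — match y
step 3: stack=$ Q Q  input=c y c y $  — expand Q → T c y
step 4: stack=$ Q y c T  input=c y c y $  — expand T → ε
step 5: stack=$ Q y c  input=c y c y $  — match c
step 6: stack=$ Q y  input=y c y $  — match y
step 7: stack=$ Q  input=c y $  — expand Q → T c y
Stack after step 7: $ y c T (top = T).

T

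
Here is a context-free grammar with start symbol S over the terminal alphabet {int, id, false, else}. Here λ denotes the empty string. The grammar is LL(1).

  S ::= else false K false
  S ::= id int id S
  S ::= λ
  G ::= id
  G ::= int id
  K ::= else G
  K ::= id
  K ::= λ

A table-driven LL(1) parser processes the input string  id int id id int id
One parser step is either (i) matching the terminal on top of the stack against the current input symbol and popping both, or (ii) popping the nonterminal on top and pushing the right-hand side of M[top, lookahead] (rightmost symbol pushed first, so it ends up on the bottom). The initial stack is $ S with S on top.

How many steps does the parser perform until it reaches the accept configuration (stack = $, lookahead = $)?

9

     Stack          Input                  Action
  1  $ S            id int id id int id $  expand S ::= id int id S
  2  $ S id int id  id int id id int id $  match id
  3  $ S id int     int id id int id $     match int
  4  $ S id         id id int id $         match id
  5  $ S            id int id $            expand S ::= id int id S
  6  $ S id int id  id int id $            match id
  7  $ S id int     int id $               match int
  8  $ S id         id $                   match id
  9  $ S            $                      expand S ::= λ
Accept reached after 9 steps.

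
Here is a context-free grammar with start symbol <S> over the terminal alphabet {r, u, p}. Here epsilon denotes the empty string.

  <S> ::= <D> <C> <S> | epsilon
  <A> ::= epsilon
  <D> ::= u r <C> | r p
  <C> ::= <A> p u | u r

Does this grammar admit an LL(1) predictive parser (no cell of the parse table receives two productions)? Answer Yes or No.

FIRST(<S>) = {epsilon, r, u}
FIRST(<A>) = {epsilon}
FIRST(<D>) = {r, u}
FIRST(<C>) = {p, u}
FOLLOW(<S>) = {$}
FOLLOW(<A>) = {p}
FOLLOW(<D>) = {p, u}
FOLLOW(<C>) = {$, p, r, u}
Each cell of M receives at most one production.

Yes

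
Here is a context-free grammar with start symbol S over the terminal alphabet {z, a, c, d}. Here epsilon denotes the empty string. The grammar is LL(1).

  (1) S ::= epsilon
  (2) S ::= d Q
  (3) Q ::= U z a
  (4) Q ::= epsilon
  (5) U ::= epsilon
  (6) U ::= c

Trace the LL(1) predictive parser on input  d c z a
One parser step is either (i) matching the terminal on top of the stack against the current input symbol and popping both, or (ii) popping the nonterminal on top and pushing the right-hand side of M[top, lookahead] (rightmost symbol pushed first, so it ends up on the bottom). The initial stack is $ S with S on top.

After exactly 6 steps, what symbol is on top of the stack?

     Stack    Input      Action
  1  $ S      d c z a $  expand S ::= d Q
  2  $ Q d    d c z a $  match d
  3  $ Q      c z a $    expand Q ::= U z a
  4  $ a z U  c z a $    expand U ::= c
  5  $ a z c  c z a $    match c
  6  $ a z    z a $      match z
Stack after step 6: $ a (top = a).

a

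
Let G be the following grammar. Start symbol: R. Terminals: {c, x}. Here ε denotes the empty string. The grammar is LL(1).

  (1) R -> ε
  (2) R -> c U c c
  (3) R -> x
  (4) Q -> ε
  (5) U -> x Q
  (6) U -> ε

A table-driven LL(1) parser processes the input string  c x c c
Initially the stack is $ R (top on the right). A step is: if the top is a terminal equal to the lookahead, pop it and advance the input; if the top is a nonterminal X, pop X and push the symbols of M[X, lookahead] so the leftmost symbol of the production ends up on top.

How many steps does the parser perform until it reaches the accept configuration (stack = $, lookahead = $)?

7

     Stack      Input      Action
  1  $ R        c x c c $  expand R -> c U c c
  2  $ c c U c  c x c c $  match c
  3  $ c c U    x c c $    expand U -> x Q
  4  $ c c Q x  x c c $    match x
  5  $ c c Q    c c $      expand Q -> ε
  6  $ c c      c c $      match c
  7  $ c        c $        match c
Accept reached after 7 steps.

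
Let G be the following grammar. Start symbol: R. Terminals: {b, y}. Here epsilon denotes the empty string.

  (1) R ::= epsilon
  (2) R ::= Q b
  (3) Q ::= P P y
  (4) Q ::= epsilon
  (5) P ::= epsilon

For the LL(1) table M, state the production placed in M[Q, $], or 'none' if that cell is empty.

none

FIRST(P): from P::=epsilon we get {epsilon}. So FIRST(P) = {epsilon}.
FIRST(Q): from Q::=P P y we get {y}; from Q::=epsilon we get {epsilon}. So FIRST(Q) = {epsilon, y}.
FIRST(R): from R::=epsilon we get {epsilon}; from R::=Q b we get {b, y}. So FIRST(R) = {epsilon, b, y}.
FOLLOW(R) includes $ since R is the start symbol.
FOLLOW(Q): in R::=Q b, Q is followed by b with FIRST {b}. Thus FOLLOW(Q) = {b}.
For Q ::= P P y: FIRST(P P y) = {y}, so it goes in M[Q, t] for t ∈ {y}.
For Q ::= epsilon: FIRST(epsilon) = {epsilon}, so it goes in M[Q, t] for t ∈ {}; since epsilon ∈ FIRST, also for every t ∈ FOLLOW(Q) = {b}.
None of these place a production in M[Q, $].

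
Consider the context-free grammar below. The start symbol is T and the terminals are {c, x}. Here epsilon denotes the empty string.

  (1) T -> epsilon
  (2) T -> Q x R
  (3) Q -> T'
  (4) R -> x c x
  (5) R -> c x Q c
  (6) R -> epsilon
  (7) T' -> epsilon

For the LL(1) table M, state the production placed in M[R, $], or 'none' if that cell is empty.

FIRST(R): from R->x c x we get {x}; from R->c x Q c we get {c}; from R->epsilon we get {epsilon}. So FIRST(R) = {epsilon, c, x}.
FIRST(T'): from T'->epsilon we get {epsilon}. So FIRST(T') = {epsilon}.
FIRST(Q): from Q->T' we get {epsilon}. So FIRST(Q) = {epsilon}.
FIRST(T): from T->epsilon we get {epsilon}; from T->Q x R we get {x}. So FIRST(T) = {epsilon, x}.
FOLLOW(T) includes $ since T is the start symbol.
FOLLOW(T): T appears on no right-hand side. Thus FOLLOW(T) = {$}.
FOLLOW(R): in T->Q x R, the suffix after R is empty, so FOLLOW(R) ⊇ FOLLOW(T) = {$}. Thus FOLLOW(R) = {$}.
For R -> x c x: FIRST(x c x) = {x}, so it goes in M[R, t] for t ∈ {x}.
For R -> c x Q c: FIRST(c x Q c) = {c}, so it goes in M[R, t] for t ∈ {c}.
For R -> epsilon: FIRST(epsilon) = {epsilon}, so it goes in M[R, t] for t ∈ {}; since epsilon ∈ FIRST, also for every t ∈ FOLLOW(R) = {$}.

R -> epsilon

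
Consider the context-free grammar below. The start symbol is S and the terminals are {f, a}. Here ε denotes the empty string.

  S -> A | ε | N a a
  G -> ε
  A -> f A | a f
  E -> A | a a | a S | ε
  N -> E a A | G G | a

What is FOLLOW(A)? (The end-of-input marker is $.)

FIRST(G): from G->ε we get {ε}. So FIRST(G) = {ε}.
FIRST(A): from A->f A we get {f}; from A->a f we get {a}. So FIRST(A) = {a, f}.
FIRST(E): from E->A we get {a, f}; from E->a a we get {a}; from E->a S we get {a}; from E->ε we get {ε}. So FIRST(E) = {ε, a, f}.
FIRST(N): from N->E a A we get {a, f}; from N->G G we get {ε}; from N->a we get {a}. So FIRST(N) = {ε, a, f}.
FIRST(S): from S->A we get {a, f}; from S->ε we get {ε}; from S->N a a we get {a, f}. So FIRST(S) = {ε, a, f}.
FOLLOW(S) includes $ since S is the start symbol.
FOLLOW(E): in N->E a A, E is followed by a A with FIRST {a}. Thus FOLLOW(E) = {a}.
FOLLOW(S): in E->a S, the suffix after S is empty, so FOLLOW(S) ⊇ FOLLOW(E) = {a}. Thus FOLLOW(S) = {$, a}.
FOLLOW(N): in S->N a a, N is followed by a a with FIRST {a}. Thus FOLLOW(N) = {a}.
FOLLOW(G): in N->G G (occurrence 1), G is followed by G with FIRST {ε}; in N->G G (occurrence 1), the suffix after G is nullable, so FOLLOW(G) ⊇ FOLLOW(N) = {a}; in N->G G (occurrence 2), the suffix after G is empty, so FOLLOW(G) ⊇ FOLLOW(N) = {a}. Thus FOLLOW(G) = {a}.
FOLLOW(A): in S->A, the suffix after A is empty, so FOLLOW(A) ⊇ FOLLOW(S) = {$, a}; in A->f A, the suffix after A is empty (adds nothing new); in E->A, the suffix after A is empty, so FOLLOW(A) ⊇ FOLLOW(E) = {a}; in N->E a A, the suffix after A is empty, so FOLLOW(A) ⊇ FOLLOW(N) = {a}. Thus FOLLOW(A) = {$, a}.

{$, a}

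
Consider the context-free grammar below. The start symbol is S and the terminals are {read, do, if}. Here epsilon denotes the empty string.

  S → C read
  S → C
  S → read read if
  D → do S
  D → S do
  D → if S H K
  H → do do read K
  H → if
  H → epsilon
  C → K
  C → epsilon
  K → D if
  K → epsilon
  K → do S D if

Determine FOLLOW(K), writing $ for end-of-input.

{$, do, if, read}

FIRST(H) = {epsilon, do, if}
FIRST(S) = {epsilon, do, if, read}  (via C read, C)
FIRST(D) = {do, if, read}  (via S do)
FIRST(K) = {epsilon, do, if, read}  (via D if)
FIRST(C) = {epsilon, do, if, read}  (via K)
FOLLOW(S) includes $ since S is the start symbol.
FOLLOW(D): in K→D if, D is followed by if with FIRST {if}; in K→do S D if, D is followed by if with FIRST {if}. Thus FOLLOW(D) = {if}.
FOLLOW(S): in D→do S, the suffix after S is empty, so FOLLOW(S) ⊇ FOLLOW(D) = {if}; in D→S do, S is followed by do with FIRST {do}; in D→if S H K, S is followed by H K with FIRST {epsilon, do, if, read}; in D→if S H K, the suffix after S is nullable, so FOLLOW(S) ⊇ FOLLOW(D) = {if}; in K→do S D if, S is followed by D if with FIRST {do, if, read}. Thus FOLLOW(S) = {$, do, if, read}.
FOLLOW(H): in D→if S H K, H is followed by K with FIRST {epsilon, do, if, read}; in D→if S H K, the suffix after H is nullable, so FOLLOW(H) ⊇ FOLLOW(D) = {if}. Thus FOLLOW(H) = {do, if, read}.
FOLLOW(C): in S→C read, C is followed by read with FIRST {read}; in S→C, the suffix after C is empty, so FOLLOW(C) ⊇ FOLLOW(S) = {$, do, if, read}. Thus FOLLOW(C) = {$, do, if, read}.
FOLLOW(K): in D→if S H K, the suffix after K is empty, so FOLLOW(K) ⊇ FOLLOW(D) = {if}; in H→do do read K, the suffix after K is empty, so FOLLOW(K) ⊇ FOLLOW(H) = {do, if, read}; in C→K, the suffix after K is empty, so FOLLOW(K) ⊇ FOLLOW(C) = {$, do, if, read}. Thus FOLLOW(K) = {$, do, if, read}.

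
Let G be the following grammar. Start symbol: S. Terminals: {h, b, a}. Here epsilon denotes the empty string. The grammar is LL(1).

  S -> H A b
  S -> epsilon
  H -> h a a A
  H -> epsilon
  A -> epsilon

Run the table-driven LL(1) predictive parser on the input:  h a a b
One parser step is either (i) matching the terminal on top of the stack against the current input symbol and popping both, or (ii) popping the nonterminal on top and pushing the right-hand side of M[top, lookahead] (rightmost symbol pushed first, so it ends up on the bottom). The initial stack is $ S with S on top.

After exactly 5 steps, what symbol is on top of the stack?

     Stack          Input      Action
  1  $ S            h a a b $  expand S -> H A b
  2  $ b A H        h a a b $  expand H -> h a a A
  3  $ b A A a a h  h a a b $  match h
  4  $ b A A a a    a a b $    match a
  5  $ b A A a      a b $      match a
Stack after step 5: $ b A A (top = A).

A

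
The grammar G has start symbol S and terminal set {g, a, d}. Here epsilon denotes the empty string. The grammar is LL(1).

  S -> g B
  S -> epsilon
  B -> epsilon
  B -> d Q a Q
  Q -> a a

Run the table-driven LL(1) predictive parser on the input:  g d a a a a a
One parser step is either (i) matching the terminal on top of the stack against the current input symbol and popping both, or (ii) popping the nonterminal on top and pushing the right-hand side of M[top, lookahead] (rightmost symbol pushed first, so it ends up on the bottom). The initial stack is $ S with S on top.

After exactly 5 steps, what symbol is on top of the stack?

     Stack      Input            Action
  1  $ S        g d a a a a a $  expand S -> g B
  2  $ B g      g d a a a a a $  match g
  3  $ B        d a a a a a $    expand B -> d Q a Q
  4  $ Q a Q d  d a a a a a $    match d
  5  $ Q a Q    a a a a a $      expand Q -> a a
Stack after step 5: $ Q a a a (top = a).

a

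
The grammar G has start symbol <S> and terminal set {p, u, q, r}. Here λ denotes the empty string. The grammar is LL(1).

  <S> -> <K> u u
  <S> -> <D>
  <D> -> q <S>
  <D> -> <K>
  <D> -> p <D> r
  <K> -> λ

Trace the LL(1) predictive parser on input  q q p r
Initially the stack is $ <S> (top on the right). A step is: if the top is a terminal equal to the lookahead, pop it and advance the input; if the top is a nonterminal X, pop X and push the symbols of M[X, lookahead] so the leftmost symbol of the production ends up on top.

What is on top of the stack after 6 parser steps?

<S>

step 1: stack=$ <S>  input=q q p r $  — expand <S> -> <D>
step 2: stack=$ <D>  input=q q p r $  — expand <D> -> q <S>
step 3: stack=$ <S> q  input=q q p r $  — match q
step 4: stack=$ <S>  input=q p r $  — expand <S> -> <D>
step 5: stack=$ <D>  input=q p r $  — expand <D> -> q <S>
step 6: stack=$ <S> q  input=q p r $  — match q
Stack after step 6: $ <S> (top = <S>).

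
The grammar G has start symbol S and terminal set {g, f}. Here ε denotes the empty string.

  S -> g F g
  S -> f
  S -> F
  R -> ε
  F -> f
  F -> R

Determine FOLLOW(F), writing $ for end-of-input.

FIRST(R): from R->ε we get {ε}. So FIRST(R) = {ε}.
FIRST(F): from F->f we get {f}; from F->R we get {ε}. So FIRST(F) = {ε, f}.
FIRST(S): from S->g F g we get {g}; from S->f we get {f}; from S->F we get {ε, f}. So FIRST(S) = {ε, f, g}.
FOLLOW(S) includes $ since S is the start symbol.
FOLLOW(S): S appears on no right-hand side. Thus FOLLOW(S) = {$}.
FOLLOW(F): in S->g F g, F is followed by g with FIRST {g}; in S->F, the suffix after F is empty, so FOLLOW(F) ⊇ FOLLOW(S) = {$}. Thus FOLLOW(F) = {$, g}.
FOLLOW(R): in F->R, the suffix after R is empty, so FOLLOW(R) ⊇ FOLLOW(F) = {$, g}. Thus FOLLOW(R) = {$, g}.

{$, g}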